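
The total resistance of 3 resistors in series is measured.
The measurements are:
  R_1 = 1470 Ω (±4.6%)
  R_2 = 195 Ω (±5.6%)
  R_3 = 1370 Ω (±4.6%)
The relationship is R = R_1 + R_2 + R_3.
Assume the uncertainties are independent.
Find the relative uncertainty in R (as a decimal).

0.0307

R is a linear combination, so absolute uncertainties add in quadrature:
  (δR_1)² = 4570;  (δR_2)² = 119;  (δR_3)² = 3970
δR = √(8660) = 93.1 Ω
R = 3040 Ω, so δR/R = 93.1/3040 = 0.0307.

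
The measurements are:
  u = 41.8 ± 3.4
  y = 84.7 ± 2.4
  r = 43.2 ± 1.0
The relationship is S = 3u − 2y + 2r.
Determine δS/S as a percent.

For a sum/difference, combine absolute errors in quadrature:
  (3·δu)² = 104;  (2·δy)² = 23.0;  (2·δr)² = 4.00
δS = √(131) = 11.4
S = 42.4, so δS/S = 11.4/42.4 = 0.270.

27.0%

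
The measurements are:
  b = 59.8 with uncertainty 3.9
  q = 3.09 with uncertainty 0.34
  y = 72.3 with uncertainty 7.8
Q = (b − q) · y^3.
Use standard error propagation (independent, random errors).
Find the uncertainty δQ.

7.09e+06

Let u = b − q = 56.7. δu = √(δb² + δq²) = √(15.2 + 0.116) = 3.91, so δu/u = 0.0690.
Q is then a monomial in u, y:
δQ/Q = √((δu/u)² + (3·δy/y)²) = √(0.00477 + 0.105) = 0.331
Q = 2.14e+07, so δQ = 0.331 × 2.14e+07 = 7.09e+06.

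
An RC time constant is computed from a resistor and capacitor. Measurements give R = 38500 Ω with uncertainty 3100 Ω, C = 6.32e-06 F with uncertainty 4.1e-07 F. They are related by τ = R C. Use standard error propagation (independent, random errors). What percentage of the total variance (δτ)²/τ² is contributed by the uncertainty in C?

(δτ/τ)² = (1·δR/R)² + (1·δC/C)²
  R term: (1×0.0805)² = 0.00648
  C term: (1×0.0649)² = 0.00421
Total = 0.0107. Share from C = 0.00421/0.0107 = 0.394.

39.4%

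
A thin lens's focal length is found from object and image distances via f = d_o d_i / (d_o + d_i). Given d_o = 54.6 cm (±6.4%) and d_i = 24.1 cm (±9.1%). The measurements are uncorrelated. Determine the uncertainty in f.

1.11 cm

∂f/∂d_o = (d_i/(d_o+d_i))² = 0.0938;  ∂f/∂d_i = (d_o/(d_o+d_i))² = 0.481
δf = √((∂f/∂d_o · δd_o)² + (∂f/∂d_i · δd_i)²) = √(0.107 + 1.11) = 1.11 cm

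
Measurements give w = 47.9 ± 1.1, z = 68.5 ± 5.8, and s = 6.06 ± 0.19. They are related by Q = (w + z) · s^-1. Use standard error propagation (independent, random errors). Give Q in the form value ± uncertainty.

19.2 ± 1.15

Let u = w + z = 116. δu = √(δw² + δz²) = √(1.21 + 33.6) = 5.90, so δu/u = 0.0507.
Q is then a monomial in u, s:
δQ/Q = √((δu/u)² + (-1·δs/s)²) = √(0.00257 + 0.000983) = 0.0596
Q = 19.2, so δQ = 0.0596 × 19.2 = 1.15.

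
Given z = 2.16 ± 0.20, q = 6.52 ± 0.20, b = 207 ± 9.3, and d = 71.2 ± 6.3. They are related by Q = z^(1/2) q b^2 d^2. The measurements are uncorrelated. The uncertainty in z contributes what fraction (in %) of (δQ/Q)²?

5.05%

(δQ/Q)² = (½·δz/z)² + (1·δq/q)² + (2·δb/b)² + (2·δd/d)²
  z term: (0.5×0.0926)² = 0.00214
  q term: (1×0.0307)² = 0.000941
  b term: (2×0.0449)² = 0.00807
  d term: (2×0.0885)² = 0.0313
Total = 0.0425. Share from z = 0.00214/0.0425 = 0.0505.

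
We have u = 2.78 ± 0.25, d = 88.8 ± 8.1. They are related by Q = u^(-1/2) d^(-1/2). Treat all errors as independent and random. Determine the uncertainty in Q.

0.00408

Since Q is a product/quotient, work with relative uncertainties:
  (−½·δu/u)² = (-0.5×0.0899)² = 0.00202;  (−½·δd/d)² = (-0.5×0.0912)² = 0.00208
δQ/Q = √(0.00410) = 0.0640
Q = 0.0636, so δQ = 0.0640 × 0.0636 = 0.00408.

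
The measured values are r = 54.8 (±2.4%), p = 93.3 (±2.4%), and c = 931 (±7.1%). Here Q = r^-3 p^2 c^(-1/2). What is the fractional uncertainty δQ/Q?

Since Q is a product/quotient, work with relative uncertainties:
  (-3·δr/r)² = (-3×0.0240)² = 0.00518;  (2·δp/p)² = (2×0.0240)² = 0.00230;  (−½·δc/c)² = (-0.5×0.0710)² = 0.00126
δQ/Q = √(0.00875) = 0.0935

0.0935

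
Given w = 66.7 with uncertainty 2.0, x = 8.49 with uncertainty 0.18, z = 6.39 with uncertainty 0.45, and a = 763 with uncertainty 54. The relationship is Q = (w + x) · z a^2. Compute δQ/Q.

Let u = w + x = 75.2. δu = √(δw² + δx²) = √(4.00 + 0.0324) = 2.01, so δu/u = 0.0267.
Q is then a monomial in u, z, a:
δQ/Q = √((δu/u)² + (1·δz/z)² + (2·δa/a)²) = √(0.000713 + 0.00496 + 0.0200) = 0.160

0.160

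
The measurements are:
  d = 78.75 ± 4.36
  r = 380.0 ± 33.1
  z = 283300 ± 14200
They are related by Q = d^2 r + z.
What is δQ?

3.32e+05

Let p = d^2·r = 2.357e+06. δp/p = √((2·δd/d)² + (1·δr/r)²) = √(0.0123 + 0.00759) = 0.141, so δp = 3.32e+05.
Q = p + z: δQ = √(δp² + δz²) = √(1.1e+11 + 2.02e+08) = 3.32e+05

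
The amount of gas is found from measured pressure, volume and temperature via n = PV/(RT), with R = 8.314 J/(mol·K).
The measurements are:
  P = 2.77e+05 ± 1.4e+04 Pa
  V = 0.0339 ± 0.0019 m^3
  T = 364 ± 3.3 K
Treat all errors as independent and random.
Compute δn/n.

0.0760

Relative error in a monomial: (δn/n)² = Σ (nᵢ · δxᵢ/xᵢ)².
  (1·δP/P)² = (1×0.0505)² = 0.00255;  (1·δV/V)² = (1×0.0560)² = 0.00314;  (-1·δT/T)² = (-1×0.00907)² = 8.22e-05
δn/n = √(0.00578) = 0.0760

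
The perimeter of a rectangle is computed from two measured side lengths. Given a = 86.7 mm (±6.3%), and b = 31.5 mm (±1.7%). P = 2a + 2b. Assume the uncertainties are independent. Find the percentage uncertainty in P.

Absolute uncertainties add in quadrature for a linear combination:
  (2·δa)² = 119;  (2·δb)² = 1.15
δP = √(120) = 11.0 mm
P = 236 mm, so δP/P = 11.0/236 = 0.0464.

4.64%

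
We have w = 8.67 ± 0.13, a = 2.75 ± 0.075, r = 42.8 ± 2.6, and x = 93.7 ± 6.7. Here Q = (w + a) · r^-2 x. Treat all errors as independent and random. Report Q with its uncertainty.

0.584 ± 0.0827

Let u = w + a = 11.4. δu = √(δw² + δa²) = √(0.0169 + 0.00562) = 0.150, so δu/u = 0.0131.
Q is then a monomial in u, r, x:
δQ/Q = √((δu/u)² + (-2·δr/r)² + (1·δx/x)²) = √(0.000173 + 0.0148 + 0.00511) = 0.142
Q = 0.584, so δQ = 0.142 × 0.584 = 0.0827.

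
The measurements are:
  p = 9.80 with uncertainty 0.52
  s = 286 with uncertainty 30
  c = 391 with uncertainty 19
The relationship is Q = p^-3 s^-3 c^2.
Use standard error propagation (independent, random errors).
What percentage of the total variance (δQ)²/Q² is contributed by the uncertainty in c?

7.06%

(δQ/Q)² = (-3·δp/p)² + (-3·δs/s)² + (2·δc/c)²
  p term: (-3×0.0531)² = 0.0253
  s term: (-3×0.105)² = 0.0990
  c term: (2×0.0486)² = 0.00945
Total = 0.134. Share from c = 0.00945/0.134 = 0.0706.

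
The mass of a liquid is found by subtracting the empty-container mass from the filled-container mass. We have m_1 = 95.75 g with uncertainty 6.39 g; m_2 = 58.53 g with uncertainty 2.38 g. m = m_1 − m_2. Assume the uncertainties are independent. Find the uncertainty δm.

Each term contributes (cᵢ δxᵢ)² to (δm)²:
  (δm_1)² = 40.8;  (δm_2)² = 5.66
δm = √(46.5) = 6.82 g

6.82 g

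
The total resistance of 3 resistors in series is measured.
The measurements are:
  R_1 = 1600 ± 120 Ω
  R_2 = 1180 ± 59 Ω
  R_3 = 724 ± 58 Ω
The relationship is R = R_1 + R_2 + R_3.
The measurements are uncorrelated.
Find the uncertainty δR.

Sums and differences: (δR)² = Σ (cᵢ δxᵢ)².
  (δR_1)² = 14400;  (δR_2)² = 3480;  (δR_3)² = 3360
δR = √(21200) = 146 Ω

146 Ω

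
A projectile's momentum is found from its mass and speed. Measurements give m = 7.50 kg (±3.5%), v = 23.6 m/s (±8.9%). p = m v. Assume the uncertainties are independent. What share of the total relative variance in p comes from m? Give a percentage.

(δp/p)² = (1·δm/m)² + (1·δv/v)²
  m term: (1×0.0350)² = 0.00123
  v term: (1×0.0890)² = 0.00792
Total = 0.00915. Share from m = 0.00123/0.00915 = 0.134.

13.4%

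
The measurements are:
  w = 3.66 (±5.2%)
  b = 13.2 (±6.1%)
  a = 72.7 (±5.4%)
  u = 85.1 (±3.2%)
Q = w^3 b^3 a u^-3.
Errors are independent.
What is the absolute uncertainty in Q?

Each factor contributes (exponent × relative error)² to (δQ/Q)²:
  (3·δw/w)² = (3×0.0520)² = 0.0243;  (3·δb/b)² = (3×0.0610)² = 0.0335;  (1·δa/a)² = (1×0.0540)² = 0.00292;  (-3·δu/u)² = (-3×0.0320)² = 0.00922
δQ/Q = √(0.0700) = 0.264
Q = 13.3, so δQ = 0.264 × 13.3 = 3.52.

3.52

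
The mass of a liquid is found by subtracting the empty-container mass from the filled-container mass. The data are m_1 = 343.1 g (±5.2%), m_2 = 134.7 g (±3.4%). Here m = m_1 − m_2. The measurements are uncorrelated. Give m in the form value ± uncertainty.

Each term contributes (cᵢ δxᵢ)² to (δm)²:
  (δm_1)² = 318;  (δm_2)² = 21.0
δm = √(339) = 18.4 g
m = 208.4 g.

208.4 ± 18.4 g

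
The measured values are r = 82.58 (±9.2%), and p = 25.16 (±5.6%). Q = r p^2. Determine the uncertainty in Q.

Since Q is a product/quotient, work with relative uncertainties:
  (1·δr/r)² = (1×0.0920)² = 0.00846;  (2·δp/p)² = (2×0.0560)² = 0.0125
δQ/Q = √(0.0210) = 0.145
Q = 52280, so δQ = 0.145 × 52280 = 7580.

7580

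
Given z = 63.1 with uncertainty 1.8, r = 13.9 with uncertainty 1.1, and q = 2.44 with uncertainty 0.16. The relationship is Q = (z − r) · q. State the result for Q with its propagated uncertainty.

Let u = z − r = 49.2. δu = √(δz² + δr²) = √(3.24 + 1.21) = 2.11, so δu/u = 0.0429.
Q is then a monomial in u, q:
δQ/Q = √((δu/u)² + (1·δq/q)²) = √(0.00184 + 0.00430) = 0.0783
Q = 120, so δQ = 0.0783 × 120 = 9.41.

120 ± 9.41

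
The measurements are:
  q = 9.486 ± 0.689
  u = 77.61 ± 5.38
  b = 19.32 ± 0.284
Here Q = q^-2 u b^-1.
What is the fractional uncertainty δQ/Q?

0.162

Q is a product of powers, so relative uncertainties combine in quadrature:
  (-2·δq/q)² = (-2×0.0726)² = 0.0211;  (1·δu/u)² = (1×0.0693)² = 0.00481;  (-1·δb/b)² = (-1×0.0147)² = 0.000216
δQ/Q = √(0.0261) = 0.162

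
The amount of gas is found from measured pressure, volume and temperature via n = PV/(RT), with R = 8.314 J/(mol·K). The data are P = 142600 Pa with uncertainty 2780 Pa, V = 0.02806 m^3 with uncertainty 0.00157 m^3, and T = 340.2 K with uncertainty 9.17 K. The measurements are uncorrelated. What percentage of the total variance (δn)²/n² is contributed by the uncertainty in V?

(δn/n)² = (1·δP/P)² + (1·δV/V)² + (-1·δT/T)²
  P term: (1×0.0195)² = 0.000380
  V term: (1×0.0560)² = 0.00313
  T term: (-1×0.0270)² = 0.000727
Total = 0.00424. Share from V = 0.00313/0.00424 = 0.739.

73.9%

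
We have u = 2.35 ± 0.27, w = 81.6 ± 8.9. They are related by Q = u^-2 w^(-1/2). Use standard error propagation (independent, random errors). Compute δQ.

0.00473

Products/powers → add relative errors in quadrature, weighted by exponent:
  (-2·δu/u)² = (-2×0.115)² = 0.0528;  (−½·δw/w)² = (-0.5×0.109)² = 0.00297
δQ/Q = √(0.0558) = 0.236
Q = 0.0200, so δQ = 0.236 × 0.0200 = 0.00473.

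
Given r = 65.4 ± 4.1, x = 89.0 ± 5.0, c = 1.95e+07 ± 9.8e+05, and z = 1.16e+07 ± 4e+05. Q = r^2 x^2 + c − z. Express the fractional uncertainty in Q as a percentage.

Let p = r^2·x^2 = 3.39e+07. δp/p = √((2·δr/r)² + (2·δx/x)²) = √(0.0157 + 0.0126) = 0.168, so δp = 5.7e+06.
Q = p + c − z: δQ = √(δp² + δc² + δz²) = √(3.25e+13 + 9.6e+11 + 1.6e+11) = 5.8e+06
Q = 4.18e+07, so δQ/Q = 5.8e+06/4.18e+07 = 0.139.

13.9%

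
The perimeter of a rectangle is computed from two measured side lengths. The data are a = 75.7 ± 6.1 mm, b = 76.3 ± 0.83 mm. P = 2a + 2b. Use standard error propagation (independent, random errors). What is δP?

P is a linear combination, so absolute uncertainties add in quadrature:
  (2·δa)² = 149;  (2·δb)² = 2.76
δP = √(152) = 12.3 mm

12.3 mm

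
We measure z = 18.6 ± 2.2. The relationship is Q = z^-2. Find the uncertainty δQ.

Q ∝ z^-2, so δQ/Q = |-2| · δz/z = 2 × 0.118 = 0.237.
Q = 0.00289, so δQ = 0.237 × 0.00289 = 0.000684.

0.000684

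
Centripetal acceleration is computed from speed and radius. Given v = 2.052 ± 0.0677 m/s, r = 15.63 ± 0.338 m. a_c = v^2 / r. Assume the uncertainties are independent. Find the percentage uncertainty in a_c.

Products/powers → add relative errors in quadrature, weighted by exponent:
  (2·δv/v)² = (2×0.0330)² = 0.00435;  (-1·δr/r)² = (-1×0.0216)² = 0.000468
δa_c/a_c = √(0.00482) = 0.0694

6.94%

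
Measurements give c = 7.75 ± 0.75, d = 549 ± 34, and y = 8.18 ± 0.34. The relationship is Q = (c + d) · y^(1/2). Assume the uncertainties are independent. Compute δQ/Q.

0.0645

Let u = c + d = 557. δu = √(δc² + δd²) = √(0.562 + 1160) = 34.0, so δu/u = 0.0611.
Q is then a monomial in u, y:
δQ/Q = √((δu/u)² + (½·δy/y)²) = √(0.00373 + 0.000432) = 0.0645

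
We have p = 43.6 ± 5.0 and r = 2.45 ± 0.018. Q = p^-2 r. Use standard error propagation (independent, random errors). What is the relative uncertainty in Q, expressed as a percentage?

For a monomial Q ∝ p^-2, r, fractional errors add in quadrature:
  (-2·δp/p)² = (-2×0.115)² = 0.0526;  (1·δr/r)² = (1×0.00735)² = 5.4e-05
δQ/Q = √(0.0527) = 0.229

22.9%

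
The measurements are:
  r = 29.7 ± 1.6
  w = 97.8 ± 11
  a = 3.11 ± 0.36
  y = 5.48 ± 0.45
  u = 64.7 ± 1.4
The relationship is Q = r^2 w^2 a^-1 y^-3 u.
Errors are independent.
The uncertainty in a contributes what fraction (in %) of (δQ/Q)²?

(δQ/Q)² = (2·δr/r)² + (2·δw/w)² + (-1·δa/a)² + (-3·δy/y)² + (1·δu/u)²
  r term: (2×0.0539)² = 0.0116
  w term: (2×0.112)² = 0.0506
  a term: (-1×0.116)² = 0.0134
  y term: (-3×0.0821)² = 0.0607
  u term: (1×0.0216)² = 0.000468
Total = 0.137. Share from a = 0.0134/0.137 = 0.0980.

9.80%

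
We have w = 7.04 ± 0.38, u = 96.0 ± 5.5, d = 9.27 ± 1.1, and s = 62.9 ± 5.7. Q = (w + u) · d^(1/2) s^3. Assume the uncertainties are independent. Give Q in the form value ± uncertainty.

(7.81 ± 2.21) × 10^7

Let h = w + u = 103. δh = √(δw² + δu²) = √(0.144 + 30.2) = 5.51, so δh/h = 0.0535.
Q is then a monomial in h, d, s:
δQ/Q = √((δh/h)² + (½·δd/d)² + (3·δs/s)²) = √(0.00286 + 0.00352 + 0.0739) = 0.283
Q = 7.81e+07, so δQ = 0.283 × 7.81e+07 = 2.21e+07.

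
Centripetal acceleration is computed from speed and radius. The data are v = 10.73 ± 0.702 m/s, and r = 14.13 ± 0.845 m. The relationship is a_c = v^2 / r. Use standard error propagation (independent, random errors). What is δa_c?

1.17 m/s^2

a_c is a product of powers, so relative uncertainties combine in quadrature:
  (2·δv/v)² = (2×0.0654)² = 0.0171;  (-1·δr/r)² = (-1×0.0598)² = 0.00358
δa_c/a_c = √(0.0207) = 0.144
a_c = 8.148 m/s^2, so δa_c = 0.144 × 8.148 = 1.17 m/s^2.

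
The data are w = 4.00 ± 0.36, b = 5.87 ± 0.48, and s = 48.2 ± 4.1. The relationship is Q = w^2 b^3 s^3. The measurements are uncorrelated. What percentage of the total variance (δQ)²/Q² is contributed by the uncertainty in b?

38.2%

(δQ/Q)² = (2·δw/w)² + (3·δb/b)² + (3·δs/s)²
  w term: (2×0.0900)² = 0.0324
  b term: (3×0.0818)² = 0.0602
  s term: (3×0.0851)² = 0.0651
Total = 0.158. Share from b = 0.0602/0.158 = 0.382.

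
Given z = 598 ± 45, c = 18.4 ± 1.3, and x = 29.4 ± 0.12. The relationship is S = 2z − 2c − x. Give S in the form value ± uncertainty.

1130 ± 90.0

Absolute uncertainties add in quadrature for a linear combination:
  (2·δz)² = 8100;  (2·δc)² = 6.76;  (δx)² = 0.0144
δS = √(8110) = 90.0
S = 1130.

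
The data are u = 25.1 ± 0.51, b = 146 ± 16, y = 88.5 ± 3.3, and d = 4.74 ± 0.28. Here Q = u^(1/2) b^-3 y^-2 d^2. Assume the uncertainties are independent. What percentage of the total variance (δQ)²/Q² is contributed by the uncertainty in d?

(δQ/Q)² = (½·δu/u)² + (-3·δb/b)² + (-2·δy/y)² + (2·δd/d)²
  u term: (0.5×0.0203)² = 0.000103
  b term: (-3×0.110)² = 0.108
  y term: (-2×0.0373)² = 0.00556
  d term: (2×0.0591)² = 0.0140
Total = 0.128. Share from d = 0.0140/0.128 = 0.109.

10.9%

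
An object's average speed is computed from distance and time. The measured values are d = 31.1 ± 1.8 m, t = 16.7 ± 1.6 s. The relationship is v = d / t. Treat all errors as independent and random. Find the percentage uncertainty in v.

Relative error in a monomial: (δv/v)² = Σ (nᵢ · δxᵢ/xᵢ)².
  (1·δd/d)² = (1×0.0579)² = 0.00335;  (-1·δt/t)² = (-1×0.0958)² = 0.00918
δv/v = √(0.0125) = 0.112

11.2%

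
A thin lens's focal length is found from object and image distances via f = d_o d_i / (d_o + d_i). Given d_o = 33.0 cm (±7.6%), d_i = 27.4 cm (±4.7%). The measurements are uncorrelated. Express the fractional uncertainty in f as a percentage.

∂f/∂d_o = (d_i/(d_o+d_i))² = 0.206;  ∂f/∂d_i = (d_o/(d_o+d_i))² = 0.299
δf = √((∂f/∂d_o · δd_o)² + (∂f/∂d_i · δd_i)²) = √(0.266 + 0.148) = 0.644 cm
f = 15.0 cm, so δf/f = 0.644/15.0 = 0.0430.

4.30%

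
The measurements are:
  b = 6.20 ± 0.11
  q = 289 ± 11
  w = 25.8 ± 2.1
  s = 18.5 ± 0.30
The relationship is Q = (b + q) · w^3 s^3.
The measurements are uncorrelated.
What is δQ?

8.08e+09

Let u = b + q = 295. δu = √(δb² + δq²) = √(0.0121 + 121) = 11.0, so δu/u = 0.0373.
Q is then a monomial in u, w, s:
δQ/Q = √((δu/u)² + (3·δw/w)² + (3·δs/s)²) = √(0.00139 + 0.0596 + 0.00237) = 0.252
Q = 3.21e+10, so δQ = 0.252 × 3.21e+10 = 8.08e+09.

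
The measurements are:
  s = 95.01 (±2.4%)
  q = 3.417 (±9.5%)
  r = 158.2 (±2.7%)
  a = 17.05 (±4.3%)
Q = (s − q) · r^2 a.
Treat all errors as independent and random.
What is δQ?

Let u = s − q = 91.59. δu = √(δs² + δq²) = √(5.20 + 0.105) = 2.30, so δu/u = 0.0251.
Q is then a monomial in u, r, a:
δQ/Q = √((δu/u)² + (2·δr/r)² + (1·δa/a)²) = √(0.000632 + 0.00292 + 0.00185) = 0.0735
Q = 3.908e+07, so δQ = 0.0735 × 3.908e+07 = 2.87e+06.

2.87e+06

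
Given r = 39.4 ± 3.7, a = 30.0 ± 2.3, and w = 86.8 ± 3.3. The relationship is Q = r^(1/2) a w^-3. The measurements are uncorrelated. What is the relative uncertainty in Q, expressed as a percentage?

14.5%

Q is a product of powers, so relative uncertainties combine in quadrature:
  (½·δr/r)² = (0.5×0.0939)² = 0.00220;  (1·δa/a)² = (1×0.0767)² = 0.00588;  (-3·δw/w)² = (-3×0.0380)² = 0.0130
δQ/Q = √(0.0211) = 0.145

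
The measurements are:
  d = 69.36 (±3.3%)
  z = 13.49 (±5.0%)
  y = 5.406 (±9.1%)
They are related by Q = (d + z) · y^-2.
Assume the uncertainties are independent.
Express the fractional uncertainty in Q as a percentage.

18.4%

Let u = d + z = 82.85. δu = √(δd² + δz²) = √(5.24 + 0.455) = 2.39, so δu/u = 0.0288.
Q is then a monomial in u, y:
δQ/Q = √((δu/u)² + (-2·δy/y)²) = √(0.000830 + 0.0331) = 0.184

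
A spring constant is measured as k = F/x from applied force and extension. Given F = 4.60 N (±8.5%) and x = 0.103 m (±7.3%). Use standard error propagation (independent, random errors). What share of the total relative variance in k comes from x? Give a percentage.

(δk/k)² = (1·δF/F)² + (-1·δx/x)²
  F term: (1×0.0850)² = 0.00723
  x term: (-1×0.0730)² = 0.00533
Total = 0.0126. Share from x = 0.00533/0.0126 = 0.424.

42.4%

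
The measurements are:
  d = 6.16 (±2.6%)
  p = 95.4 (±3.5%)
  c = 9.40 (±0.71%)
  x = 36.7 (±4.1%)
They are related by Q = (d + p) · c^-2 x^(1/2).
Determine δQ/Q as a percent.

Let u = d + p = 102. δu = √(δd² + δp²) = √(0.0257 + 11.1) = 3.34, so δu/u = 0.0329.
Q is then a monomial in u, c, x:
δQ/Q = √((δu/u)² + (-2·δc/c)² + (½·δx/x)²) = √(0.00108 + 0.000202 + 0.000420) = 0.0413

4.13%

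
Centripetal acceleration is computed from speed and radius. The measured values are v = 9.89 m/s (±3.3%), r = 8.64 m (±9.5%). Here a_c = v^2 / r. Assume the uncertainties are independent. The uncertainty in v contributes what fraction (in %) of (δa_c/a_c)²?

32.6%

(δa_c/a_c)² = (2·δv/v)² + (-1·δr/r)²
  v term: (2×0.0330)² = 0.00436
  r term: (-1×0.0950)² = 0.00903
Total = 0.0134. Share from v = 0.00436/0.0134 = 0.326.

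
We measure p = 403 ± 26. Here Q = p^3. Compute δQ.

1.27e+07

Q ∝ p^3, so δQ/Q = |3| · δp/p = 3 × 0.0645 = 0.194.
Q = 6.55e+07, so δQ = 0.194 × 6.55e+07 = 1.27e+07.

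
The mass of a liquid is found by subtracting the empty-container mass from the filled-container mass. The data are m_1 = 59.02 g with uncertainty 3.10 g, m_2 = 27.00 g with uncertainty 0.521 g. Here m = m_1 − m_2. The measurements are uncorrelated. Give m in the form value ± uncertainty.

Absolute uncertainties add in quadrature for a linear combination:
  (δm_1)² = 9.61;  (δm_2)² = 0.271
δm = √(9.88) = 3.14 g
m = 32.02 g.

32.02 ± 3.14 g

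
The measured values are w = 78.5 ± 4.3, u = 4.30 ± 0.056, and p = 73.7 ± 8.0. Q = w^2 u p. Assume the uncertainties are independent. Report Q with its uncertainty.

(1.95 ± 0.302) × 10^6

Since Q is a product/quotient, work with relative uncertainties:
  (2·δw/w)² = (2×0.0548)² = 0.0120;  (1·δu/u)² = (1×0.0130)² = 0.000170;  (1·δp/p)² = (1×0.109)² = 0.0118
δQ/Q = √(0.0240) = 0.155
Q = 1.95e+06, so δQ = 0.155 × 1.95e+06 = 3.02e+05.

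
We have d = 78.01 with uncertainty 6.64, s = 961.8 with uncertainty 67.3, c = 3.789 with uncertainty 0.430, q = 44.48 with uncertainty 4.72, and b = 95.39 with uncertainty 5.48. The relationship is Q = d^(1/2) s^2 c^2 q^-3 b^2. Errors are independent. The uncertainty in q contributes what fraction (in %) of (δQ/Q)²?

54.1%

(δQ/Q)² = (½·δd/d)² + (2·δs/s)² + (2·δc/c)² + (-3·δq/q)² + (2·δb/b)²
  d term: (0.5×0.0851)² = 0.00181
  s term: (2×0.0700)² = 0.0196
  c term: (2×0.113)² = 0.0515
  q term: (-3×0.106)² = 0.101
  b term: (2×0.0574)² = 0.0132
Total = 0.187. Share from q = 0.101/0.187 = 0.541.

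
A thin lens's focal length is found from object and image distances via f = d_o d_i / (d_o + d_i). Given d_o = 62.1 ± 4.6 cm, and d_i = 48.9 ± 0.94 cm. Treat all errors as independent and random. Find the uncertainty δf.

∂f/∂d_o = (d_i/(d_o+d_i))² = 0.194;  ∂f/∂d_i = (d_o/(d_o+d_i))² = 0.313
δf = √((∂f/∂d_o · δd_o)² + (∂f/∂d_i · δd_i)²) = √(0.797 + 0.0866) = 0.940 cm

0.940 cm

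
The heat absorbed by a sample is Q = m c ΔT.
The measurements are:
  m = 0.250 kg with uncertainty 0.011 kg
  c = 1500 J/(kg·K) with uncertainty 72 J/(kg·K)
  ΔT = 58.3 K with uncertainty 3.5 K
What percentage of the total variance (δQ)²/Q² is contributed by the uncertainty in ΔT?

(δQ/Q)² = (1·δm/m)² + (1·δc/c)² + (1·δΔT/ΔT)²
  m term: (1×0.0440)² = 0.00194
  c term: (1×0.0480)² = 0.00230
  ΔT term: (1×0.0600)² = 0.00360
Total = 0.00784. Share from ΔT = 0.00360/0.00784 = 0.459.

45.9%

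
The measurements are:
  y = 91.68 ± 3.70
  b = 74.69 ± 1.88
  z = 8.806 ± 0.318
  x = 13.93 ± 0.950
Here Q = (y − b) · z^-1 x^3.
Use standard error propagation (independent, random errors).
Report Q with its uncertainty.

5215 ± 1670

Let u = y − b = 16.99. δu = √(δy² + δb²) = √(13.7 + 3.53) = 4.15, so δu/u = 0.244.
Q is then a monomial in u, z, x:
δQ/Q = √((δu/u)² + (-1·δz/z)² + (3·δx/x)²) = √(0.0597 + 0.00130 + 0.0419) = 0.321
Q = 5215, so δQ = 0.321 × 5215 = 1670.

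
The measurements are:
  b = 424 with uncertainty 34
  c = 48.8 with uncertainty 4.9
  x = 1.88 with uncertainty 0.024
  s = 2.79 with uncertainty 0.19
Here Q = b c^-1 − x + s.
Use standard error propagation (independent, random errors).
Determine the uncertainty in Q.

Let p = b·c^-1 = 8.69. δp/p = √((1·δb/b)² + (-1·δc/c)²) = √(0.00643 + 0.0101) = 0.129, so δp = 1.12.
Q = p − x + s: δQ = √(δp² + δx² + δs²) = √(1.25 + 0.000576 + 0.0361) = 1.13

1.13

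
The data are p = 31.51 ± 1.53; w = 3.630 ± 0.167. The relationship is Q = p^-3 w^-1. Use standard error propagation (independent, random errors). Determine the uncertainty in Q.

1.35e-06

Since Q is a product/quotient, work with relative uncertainties:
  (-3·δp/p)² = (-3×0.0486)² = 0.0212;  (-1·δw/w)² = (-1×0.0460)² = 0.00212
δQ/Q = √(0.0233) = 0.153
Q = 8.805e-06, so δQ = 0.153 × 8.805e-06 = 1.35e-06.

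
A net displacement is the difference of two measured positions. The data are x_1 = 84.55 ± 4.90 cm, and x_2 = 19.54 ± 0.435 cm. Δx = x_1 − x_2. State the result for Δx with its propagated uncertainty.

Δx is a linear combination, so absolute uncertainties add in quadrature:
  (δx_1)² = 24.0;  (δx_2)² = 0.189
δΔx = √(24.2) = 4.92 cm
Δx = 65.01 cm.

65.01 ± 4.92 cm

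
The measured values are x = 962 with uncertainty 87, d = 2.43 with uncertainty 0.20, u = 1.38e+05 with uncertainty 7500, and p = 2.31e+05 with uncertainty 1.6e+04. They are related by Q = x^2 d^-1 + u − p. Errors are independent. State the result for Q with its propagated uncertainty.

Let w = x^2·d^-1 = 3.81e+05. δw/w = √((2·δx/x)² + (-1·δd/d)²) = √(0.0327 + 0.00677) = 0.199, so δw = 75700.
Q = w + u − p: δQ = √(δw² + δu² + δp²) = √(5.73e+09 + 5.62e+07 + 2.56e+08) = 77700
Q = 2.88e+05.

(2.88 ± 0.777) × 10^5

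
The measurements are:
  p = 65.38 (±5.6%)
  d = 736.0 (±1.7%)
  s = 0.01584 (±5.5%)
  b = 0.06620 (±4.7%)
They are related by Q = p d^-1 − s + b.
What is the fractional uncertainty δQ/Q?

0.0440

Let w = p·d^-1 = 0.08883. δw/w = √((1·δp/p)² + (-1·δd/d)²) = √(0.00314 + 0.000289) = 0.0585, so δw = 0.00520.
Q = w − s + b: δQ = √(δw² + δs² + δb²) = √(2.7e-05 + 7.59e-07 + 9.68e-06) = 0.00612
Q = 0.1392, so δQ/Q = 0.00612/0.1392 = 0.0440.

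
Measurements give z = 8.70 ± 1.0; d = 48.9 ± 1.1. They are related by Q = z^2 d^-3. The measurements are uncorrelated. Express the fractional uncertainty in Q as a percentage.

Since Q is a product/quotient, work with relative uncertainties:
  (2·δz/z)² = (2×0.115)² = 0.0528;  (-3·δd/d)² = (-3×0.0225)² = 0.00455
δQ/Q = √(0.0574) = 0.240

24.0%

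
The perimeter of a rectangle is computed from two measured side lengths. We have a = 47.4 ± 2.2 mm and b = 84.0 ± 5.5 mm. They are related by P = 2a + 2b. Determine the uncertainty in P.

11.8 mm

For a sum/difference, combine absolute errors in quadrature:
  (2·δa)² = 19.4;  (2·δb)² = 121
δP = √(140) = 11.8 mm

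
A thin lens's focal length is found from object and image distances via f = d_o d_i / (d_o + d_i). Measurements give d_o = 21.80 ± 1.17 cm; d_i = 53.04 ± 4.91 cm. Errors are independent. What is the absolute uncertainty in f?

∂f/∂d_o = (d_i/(d_o+d_i))² = 0.502;  ∂f/∂d_i = (d_o/(d_o+d_i))² = 0.0848
δf = √((∂f/∂d_o · δd_o)² + (∂f/∂d_i · δd_i)²) = √(0.345 + 0.174) = 0.720 cm

0.720 cm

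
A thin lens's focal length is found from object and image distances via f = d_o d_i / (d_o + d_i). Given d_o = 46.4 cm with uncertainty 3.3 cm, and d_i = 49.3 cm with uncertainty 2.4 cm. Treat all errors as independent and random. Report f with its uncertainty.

∂f/∂d_o = (d_i/(d_o+d_i))² = 0.265;  ∂f/∂d_i = (d_o/(d_o+d_i))² = 0.235
δf = √((∂f/∂d_o · δd_o)² + (∂f/∂d_i · δd_i)²) = √(0.767 + 0.318) = 1.04 cm
f = 23.9 cm.

23.9 ± 1.04 cm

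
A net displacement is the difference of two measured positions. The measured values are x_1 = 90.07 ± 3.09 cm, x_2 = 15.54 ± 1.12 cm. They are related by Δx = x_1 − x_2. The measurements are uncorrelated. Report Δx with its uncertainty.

74.53 ± 3.29 cm

Absolute uncertainties add in quadrature for a linear combination:
  (δx_1)² = 9.55;  (δx_2)² = 1.25
δΔx = √(10.8) = 3.29 cm
Δx = 74.53 cm.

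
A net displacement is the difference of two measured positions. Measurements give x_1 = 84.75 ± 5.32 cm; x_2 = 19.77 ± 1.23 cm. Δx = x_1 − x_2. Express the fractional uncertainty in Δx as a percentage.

For a sum/difference, combine absolute errors in quadrature:
  (δx_1)² = 28.3;  (δx_2)² = 1.51
δΔx = √(29.8) = 5.46 cm
Δx = 64.98 cm, so δΔx/Δx = 5.46/64.98 = 0.0840.

8.40%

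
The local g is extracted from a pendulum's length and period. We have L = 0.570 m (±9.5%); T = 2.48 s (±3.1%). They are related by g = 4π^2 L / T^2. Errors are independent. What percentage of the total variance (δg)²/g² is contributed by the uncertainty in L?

(δg/g)² = (1·δL/L)² + (-2·δT/T)²
  L term: (1×0.0950)² = 0.00903
  T term: (-2×0.0310)² = 0.00384
Total = 0.0129. Share from L = 0.00903/0.0129 = 0.701.

70.1%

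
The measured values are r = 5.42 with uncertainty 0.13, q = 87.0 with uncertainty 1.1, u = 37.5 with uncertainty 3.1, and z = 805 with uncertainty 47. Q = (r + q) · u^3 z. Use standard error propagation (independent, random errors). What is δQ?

Let w = r + q = 92.4. δw = √(δr² + δq²) = √(0.0169 + 1.21) = 1.11, so δw/w = 0.0120.
Q is then a monomial in w, u, z:
δQ/Q = √((δw/w)² + (3·δu/u)² + (1·δz/z)²) = √(0.000144 + 0.0615 + 0.00341) = 0.255
Q = 3.92e+09, so δQ = 0.255 × 3.92e+09 = 1e+09.

1e+09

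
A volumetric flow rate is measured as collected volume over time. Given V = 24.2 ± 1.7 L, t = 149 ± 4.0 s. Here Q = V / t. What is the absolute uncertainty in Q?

0.0122 L/s

For a monomial Q ∝ V, t^-1, fractional errors add in quadrature:
  (1·δV/V)² = (1×0.0702)² = 0.00493;  (-1·δt/t)² = (-1×0.0268)² = 0.000721
δQ/Q = √(0.00566) = 0.0752
Q = 0.162 L/s, so δQ = 0.0752 × 0.162 = 0.0122 L/s.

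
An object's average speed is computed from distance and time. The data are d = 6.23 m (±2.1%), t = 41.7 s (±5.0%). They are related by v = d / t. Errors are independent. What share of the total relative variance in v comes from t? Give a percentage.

(δv/v)² = (1·δd/d)² + (-1·δt/t)²
  d term: (1×0.0210)² = 0.000441
  t term: (-1×0.0500)² = 0.00250
Total = 0.00294. Share from t = 0.00250/0.00294 = 0.850.

85.0%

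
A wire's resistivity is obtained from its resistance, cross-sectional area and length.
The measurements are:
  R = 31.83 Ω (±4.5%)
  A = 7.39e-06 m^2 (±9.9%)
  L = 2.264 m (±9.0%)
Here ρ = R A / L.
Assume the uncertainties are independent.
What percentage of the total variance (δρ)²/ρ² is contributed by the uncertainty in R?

(δρ/ρ)² = (1·δR/R)² + (1·δA/A)² + (-1·δL/L)²
  R term: (1×0.0450)² = 0.00202
  A term: (1×0.0990)² = 0.00980
  L term: (-1×0.0900)² = 0.00810
Total = 0.0199. Share from R = 0.00202/0.0199 = 0.102.

10.2%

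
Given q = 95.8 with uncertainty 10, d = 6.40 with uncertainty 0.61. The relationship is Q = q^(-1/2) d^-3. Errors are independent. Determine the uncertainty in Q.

Since Q is a product/quotient, work with relative uncertainties:
  (−½·δq/q)² = (-0.5×0.104)² = 0.00272;  (-3·δd/d)² = (-3×0.0953)² = 0.0818
δQ/Q = √(0.0845) = 0.291
Q = 0.000390, so δQ = 0.291 × 0.000390 = 0.000113.

0.000113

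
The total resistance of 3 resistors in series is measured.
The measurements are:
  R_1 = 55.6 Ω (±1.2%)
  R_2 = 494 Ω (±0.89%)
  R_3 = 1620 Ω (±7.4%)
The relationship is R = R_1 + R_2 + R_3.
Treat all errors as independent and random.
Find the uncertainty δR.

Absolute uncertainties add in quadrature for a linear combination:
  (δR_1)² = 0.445;  (δR_2)² = 19.3;  (δR_3)² = 14400
δR = √(14400) = 120 Ω

120 Ω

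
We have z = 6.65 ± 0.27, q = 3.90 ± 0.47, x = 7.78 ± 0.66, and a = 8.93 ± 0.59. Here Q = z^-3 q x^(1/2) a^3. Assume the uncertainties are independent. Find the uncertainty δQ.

Each factor contributes (exponent × relative error)² to (δQ/Q)²:
  (-3·δz/z)² = (-3×0.0406)² = 0.0148;  (1·δq/q)² = (1×0.121)² = 0.0145;  (½·δx/x)² = (0.5×0.0848)² = 0.00180;  (3·δa/a)² = (3×0.0661)² = 0.0393
δQ/Q = √(0.0704) = 0.265
Q = 26.3, so δQ = 0.265 × 26.3 = 6.99.

6.99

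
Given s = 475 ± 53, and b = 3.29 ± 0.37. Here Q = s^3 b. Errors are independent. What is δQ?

For a monomial Q ∝ s^3, b, fractional errors add in quadrature:
  (3·δs/s)² = (3×0.112)² = 0.112;  (1·δb/b)² = (1×0.112)² = 0.0126
δQ/Q = √(0.125) = 0.353
Q = 3.53e+08, so δQ = 0.353 × 3.53e+08 = 1.25e+08.

1.25e+08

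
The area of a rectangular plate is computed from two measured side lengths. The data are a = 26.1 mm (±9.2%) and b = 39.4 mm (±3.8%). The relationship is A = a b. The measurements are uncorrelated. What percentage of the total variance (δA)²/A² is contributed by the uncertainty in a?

(δA/A)² = (1·δa/a)² + (1·δb/b)²
  a term: (1×0.0920)² = 0.00846
  b term: (1×0.0380)² = 0.00144
Total = 0.00991. Share from a = 0.00846/0.00991 = 0.854.

85.4%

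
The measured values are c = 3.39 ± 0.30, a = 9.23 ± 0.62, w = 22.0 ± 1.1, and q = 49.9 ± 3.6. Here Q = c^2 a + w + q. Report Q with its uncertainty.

178 ± 20.4

Let p = c^2·a = 106. δp/p = √((2·δc/c)² + (1·δa/a)²) = √(0.0313 + 0.00451) = 0.189, so δp = 20.1.
Q = p + w + q: δQ = √(δp² + δw² + δq²) = √(403 + 1.21 + 13.0) = 20.4
Q = 178.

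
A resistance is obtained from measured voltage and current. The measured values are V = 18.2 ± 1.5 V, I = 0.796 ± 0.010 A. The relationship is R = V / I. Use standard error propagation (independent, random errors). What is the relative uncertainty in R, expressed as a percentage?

R is a product of powers, so relative uncertainties combine in quadrature:
  (1·δV/V)² = (1×0.0824)² = 0.00679;  (-1·δI/I)² = (-1×0.0126)² = 0.000158
δR/R = √(0.00695) = 0.0834

8.34%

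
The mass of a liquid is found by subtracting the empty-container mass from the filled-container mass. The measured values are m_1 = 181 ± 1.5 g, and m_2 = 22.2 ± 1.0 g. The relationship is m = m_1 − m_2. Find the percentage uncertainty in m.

m is a linear combination, so absolute uncertainties add in quadrature:
  (δm_1)² = 2.25;  (δm_2)² = 1.00
δm = √(3.25) = 1.80 g
m = 159 g, so δm/m = 1.80/159 = 0.0114.

1.14%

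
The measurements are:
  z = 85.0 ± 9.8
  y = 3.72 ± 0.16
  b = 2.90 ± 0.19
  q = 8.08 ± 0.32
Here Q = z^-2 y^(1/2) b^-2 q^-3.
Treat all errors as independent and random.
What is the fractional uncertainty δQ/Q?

0.291

Q is a product of powers, so relative uncertainties combine in quadrature:
  (-2·δz/z)² = (-2×0.115)² = 0.0532;  (½·δy/y)² = (0.5×0.0430)² = 0.000462;  (-2·δb/b)² = (-2×0.0655)² = 0.0172;  (-3·δq/q)² = (-3×0.0396)² = 0.0141
δQ/Q = √(0.0849) = 0.291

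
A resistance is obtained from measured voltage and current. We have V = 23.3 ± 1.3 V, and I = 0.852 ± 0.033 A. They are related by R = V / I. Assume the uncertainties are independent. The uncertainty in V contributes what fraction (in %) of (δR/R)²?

(δR/R)² = (1·δV/V)² + (-1·δI/I)²
  V term: (1×0.0558)² = 0.00311
  I term: (-1×0.0387)² = 0.00150
Total = 0.00461. Share from V = 0.00311/0.00461 = 0.675.

67.5%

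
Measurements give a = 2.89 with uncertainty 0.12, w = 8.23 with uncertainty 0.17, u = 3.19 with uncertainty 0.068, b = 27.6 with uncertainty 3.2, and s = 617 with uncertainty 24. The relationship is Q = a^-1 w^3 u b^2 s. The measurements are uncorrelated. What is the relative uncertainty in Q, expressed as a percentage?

24.8%

Q is a product of powers, so relative uncertainties combine in quadrature:
  (-1·δa/a)² = (-1×0.0415)² = 0.00172;  (3·δw/w)² = (3×0.0207)² = 0.00384;  (1·δu/u)² = (1×0.0213)² = 0.000454;  (2·δb/b)² = (2×0.116)² = 0.0538;  (1·δs/s)² = (1×0.0389)² = 0.00151
δQ/Q = √(0.0613) = 0.248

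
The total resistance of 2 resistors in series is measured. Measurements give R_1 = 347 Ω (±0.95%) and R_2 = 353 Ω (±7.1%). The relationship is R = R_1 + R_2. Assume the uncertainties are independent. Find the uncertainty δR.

R is a linear combination, so absolute uncertainties add in quadrature:
  (δR_1)² = 10.9;  (δR_2)² = 628
δR = √(639) = 25.3 Ω

25.3 Ω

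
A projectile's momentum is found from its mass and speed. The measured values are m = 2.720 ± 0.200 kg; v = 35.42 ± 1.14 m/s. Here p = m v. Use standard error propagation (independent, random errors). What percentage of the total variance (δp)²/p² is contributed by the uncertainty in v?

(δp/p)² = (1·δm/m)² + (1·δv/v)²
  m term: (1×0.0735)² = 0.00541
  v term: (1×0.0322)² = 0.00104
Total = 0.00644. Share from v = 0.00104/0.00644 = 0.161.

16.1%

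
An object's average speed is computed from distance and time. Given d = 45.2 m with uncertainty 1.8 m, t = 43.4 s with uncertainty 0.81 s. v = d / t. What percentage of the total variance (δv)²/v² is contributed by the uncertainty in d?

82.0%

(δv/v)² = (1·δd/d)² + (-1·δt/t)²
  d term: (1×0.0398)² = 0.00159
  t term: (-1×0.0187)² = 0.000348
Total = 0.00193. Share from d = 0.00159/0.00193 = 0.820.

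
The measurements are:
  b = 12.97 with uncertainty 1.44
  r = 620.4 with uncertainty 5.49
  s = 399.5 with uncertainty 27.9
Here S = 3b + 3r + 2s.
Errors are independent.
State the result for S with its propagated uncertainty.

2699 ± 58.3

For a sum/difference, combine absolute errors in quadrature:
  (3·δb)² = 18.7;  (3·δr)² = 271;  (2·δs)² = 3110
δS = √(3400) = 58.3
S = 2699.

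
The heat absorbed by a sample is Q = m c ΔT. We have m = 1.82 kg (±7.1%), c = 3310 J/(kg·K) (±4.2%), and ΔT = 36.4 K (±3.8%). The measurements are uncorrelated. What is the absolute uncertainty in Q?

For a monomial Q ∝ m, c, ΔT, fractional errors add in quadrature:
  (1·δm/m)² = (1×0.0710)² = 0.00504;  (1·δc/c)² = (1×0.0420)² = 0.00176;  (1·δΔT/ΔT)² = (1×0.0380)² = 0.00144
δQ/Q = √(0.00825) = 0.0908
Q = 2.19e+05 J, so δQ = 0.0908 × 2.19e+05 = 19900 J.

19900 J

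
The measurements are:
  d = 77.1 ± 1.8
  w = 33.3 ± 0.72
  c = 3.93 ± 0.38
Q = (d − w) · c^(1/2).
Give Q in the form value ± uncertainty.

86.8 ± 5.69

Let u = d − w = 43.8. δu = √(δd² + δw²) = √(3.24 + 0.518) = 1.94, so δu/u = 0.0443.
Q is then a monomial in u, c:
δQ/Q = √((δu/u)² + (½·δc/c)²) = √(0.00196 + 0.00234) = 0.0655
Q = 86.8, so δQ = 0.0655 × 86.8 = 5.69.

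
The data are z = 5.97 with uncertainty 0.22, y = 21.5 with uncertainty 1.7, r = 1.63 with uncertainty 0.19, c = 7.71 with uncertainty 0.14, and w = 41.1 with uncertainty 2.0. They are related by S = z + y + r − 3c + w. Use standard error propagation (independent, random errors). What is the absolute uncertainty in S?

2.67

Each term contributes (cᵢ δxᵢ)² to (δS)²:
  (δz)² = 0.0484;  (δy)² = 2.89;  (δr)² = 0.0361;  (3·δc)² = 0.176;  (δw)² = 4.00
δS = √(7.15) = 2.67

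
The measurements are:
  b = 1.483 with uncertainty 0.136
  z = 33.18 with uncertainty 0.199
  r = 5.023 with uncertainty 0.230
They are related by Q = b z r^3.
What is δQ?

Relative error in a monomial: (δQ/Q)² = Σ (nᵢ · δxᵢ/xᵢ)².
  (1·δb/b)² = (1×0.0917)² = 0.00841;  (1·δz/z)² = (1×0.00600)² = 3.6e-05;  (3·δr/r)² = (3×0.0458)² = 0.0189
δQ/Q = √(0.0273) = 0.165
Q = 6236, so δQ = 0.165 × 6236 = 1030.

1030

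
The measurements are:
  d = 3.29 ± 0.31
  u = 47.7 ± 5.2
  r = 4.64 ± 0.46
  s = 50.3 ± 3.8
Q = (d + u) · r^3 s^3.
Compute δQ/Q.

Let w = d + u = 51.0. δw = √(δd² + δu²) = √(0.0961 + 27.0) = 5.21, so δw/w = 0.102.
Q is then a monomial in w, r, s:
δQ/Q = √((δw/w)² + (3·δr/r)² + (3·δs/s)²) = √(0.0104 + 0.0885 + 0.0514) = 0.388

0.388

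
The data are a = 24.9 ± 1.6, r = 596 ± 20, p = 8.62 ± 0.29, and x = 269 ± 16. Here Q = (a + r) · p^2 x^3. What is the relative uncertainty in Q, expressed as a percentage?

19.3%

Let u = a + r = 621. δu = √(δa² + δr²) = √(2.56 + 400) = 20.1, so δu/u = 0.0323.
Q is then a monomial in u, p, x:
δQ/Q = √((δu/u)² + (2·δp/p)² + (3·δx/x)²) = √(0.00104 + 0.00453 + 0.0318) = 0.193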